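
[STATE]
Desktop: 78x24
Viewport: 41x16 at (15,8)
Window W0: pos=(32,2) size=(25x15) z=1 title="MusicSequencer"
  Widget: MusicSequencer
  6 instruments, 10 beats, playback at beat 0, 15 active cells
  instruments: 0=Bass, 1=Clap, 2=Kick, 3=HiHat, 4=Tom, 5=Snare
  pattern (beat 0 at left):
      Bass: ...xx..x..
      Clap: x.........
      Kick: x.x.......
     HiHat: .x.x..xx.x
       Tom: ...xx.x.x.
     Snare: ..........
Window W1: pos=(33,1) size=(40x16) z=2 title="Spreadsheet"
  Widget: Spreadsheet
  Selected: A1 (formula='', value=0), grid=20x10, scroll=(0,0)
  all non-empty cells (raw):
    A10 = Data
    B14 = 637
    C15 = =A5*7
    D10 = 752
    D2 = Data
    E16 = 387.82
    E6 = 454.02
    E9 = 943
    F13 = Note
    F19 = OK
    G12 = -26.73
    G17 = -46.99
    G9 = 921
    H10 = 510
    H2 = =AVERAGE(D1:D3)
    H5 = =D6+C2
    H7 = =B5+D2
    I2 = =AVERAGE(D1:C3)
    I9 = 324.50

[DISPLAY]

                 ┃┃  2        0       0  
                 ┃┃  3        0       0  
                 ┃┃  4        0       0  
                 ┃┃  5        0       0  
                 ┃┃  6        0       0  
                 ┃┃  7        0       0  
                 ┃┃  8        0       0  
                 ┃┃  9        0       0  
                 ┗┗━━━━━━━━━━━━━━━━━━━━━━
                                         
                                         
                                         
                                         
                                         
                                         
                                         


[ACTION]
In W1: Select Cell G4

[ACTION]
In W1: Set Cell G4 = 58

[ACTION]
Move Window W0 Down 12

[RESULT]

                  ┃  2        0       0  
                 ┏┃  3        0       0  
                 ┃┃  4        0       0  
                 ┠┃  5        0       0  
                 ┃┃  6        0       0  
                 ┃┃  7        0       0  
                 ┃┃  8        0       0  
                 ┃┃  9        0       0  
                 ┃┗━━━━━━━━━━━━━━━━━━━━━━
                 ┃   Tom···██·█·█·       
                 ┃ Snare··········       
                 ┃                       
                 ┃                       
                 ┃                       
                 ┃                       
                 ┗━━━━━━━━━━━━━━━━━━━━━━━


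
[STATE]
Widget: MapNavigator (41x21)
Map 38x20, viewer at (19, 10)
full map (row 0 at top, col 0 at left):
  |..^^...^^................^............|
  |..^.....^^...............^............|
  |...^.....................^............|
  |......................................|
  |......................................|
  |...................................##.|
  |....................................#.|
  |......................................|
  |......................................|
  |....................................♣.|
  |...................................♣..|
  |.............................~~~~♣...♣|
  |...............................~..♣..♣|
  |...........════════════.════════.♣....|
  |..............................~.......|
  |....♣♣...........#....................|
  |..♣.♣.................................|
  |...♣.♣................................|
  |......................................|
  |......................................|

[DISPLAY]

 ..^^...^^................^............  
 ..^.....^^...............^............  
 ...^.....................^............  
 ......................................  
 ......................................  
 ...................................##.  
 ....................................#.  
 ......................................  
 ......................................  
 ....................................♣.  
 ...................@...............♣..  
 .............................~~~~♣...♣  
 ...............................~..♣..♣  
 ...........════════════.════════.♣....  
 ..............................~.......  
 ....♣♣...........#....................  
 ..♣.♣.................................  
 ...♣.♣................................  
 ......................................  
 ......................................  
                                         


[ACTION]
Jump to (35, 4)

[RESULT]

                                         
                                         
                                         
                                         
                                         
                                         
..........^............                  
..........^............                  
..........^............                  
.......................                  
....................@..                  
....................##.                  
.....................#.                  
.......................                  
.......................                  
.....................♣.                  
....................♣..                  
..............~~~~♣...♣                  
................~..♣..♣                  
════════.════════.♣....                  
...............~.......                  


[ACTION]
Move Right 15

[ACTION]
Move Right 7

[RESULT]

                                         
                                         
                                         
                                         
                                         
                                         
........^............                    
........^............                    
........^............                    
.....................                    
....................@                    
..................##.                    
...................#.                    
.....................                    
.....................                    
...................♣.                    
..................♣..                    
............~~~~♣...♣                    
..............~..♣..♣                    
══════.════════.♣....                    
.............~.......                    


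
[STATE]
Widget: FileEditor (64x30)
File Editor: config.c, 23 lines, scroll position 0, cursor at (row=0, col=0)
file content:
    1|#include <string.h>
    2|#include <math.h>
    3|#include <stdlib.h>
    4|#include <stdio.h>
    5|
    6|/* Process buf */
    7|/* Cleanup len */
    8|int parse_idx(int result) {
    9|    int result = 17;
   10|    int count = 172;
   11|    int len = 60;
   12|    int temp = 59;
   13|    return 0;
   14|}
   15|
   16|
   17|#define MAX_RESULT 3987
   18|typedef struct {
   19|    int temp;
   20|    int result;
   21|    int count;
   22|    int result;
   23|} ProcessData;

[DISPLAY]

█include <string.h>                                            ▲
#include <math.h>                                              █
#include <stdlib.h>                                            ░
#include <stdio.h>                                             ░
                                                               ░
/* Process buf */                                              ░
/* Cleanup len */                                              ░
int parse_idx(int result) {                                    ░
    int result = 17;                                           ░
    int count = 172;                                           ░
    int len = 60;                                              ░
    int temp = 59;                                             ░
    return 0;                                                  ░
}                                                              ░
                                                               ░
                                                               ░
#define MAX_RESULT 3987                                        ░
typedef struct {                                               ░
    int temp;                                                  ░
    int result;                                                ░
    int count;                                                 ░
    int result;                                                ░
} ProcessData;                                                 ░
                                                               ░
                                                               ░
                                                               ░
                                                               ░
                                                               ░
                                                               ░
                                                               ▼


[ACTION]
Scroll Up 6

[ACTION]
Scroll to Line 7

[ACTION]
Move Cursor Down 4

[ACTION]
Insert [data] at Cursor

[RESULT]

#include <string.h>                                            ▲
#include <math.h>                                              █
#include <stdlib.h>                                            ░
#include <stdio.h>                                             ░
data█                                                          ░
/* Process buf */                                              ░
/* Cleanup len */                                              ░
int parse_idx(int result) {                                    ░
    int result = 17;                                           ░
    int count = 172;                                           ░
    int len = 60;                                              ░
    int temp = 59;                                             ░
    return 0;                                                  ░
}                                                              ░
                                                               ░
                                                               ░
#define MAX_RESULT 3987                                        ░
typedef struct {                                               ░
    int temp;                                                  ░
    int result;                                                ░
    int count;                                                 ░
    int result;                                                ░
} ProcessData;                                                 ░
                                                               ░
                                                               ░
                                                               ░
                                                               ░
                                                               ░
                                                               ░
                                                               ▼


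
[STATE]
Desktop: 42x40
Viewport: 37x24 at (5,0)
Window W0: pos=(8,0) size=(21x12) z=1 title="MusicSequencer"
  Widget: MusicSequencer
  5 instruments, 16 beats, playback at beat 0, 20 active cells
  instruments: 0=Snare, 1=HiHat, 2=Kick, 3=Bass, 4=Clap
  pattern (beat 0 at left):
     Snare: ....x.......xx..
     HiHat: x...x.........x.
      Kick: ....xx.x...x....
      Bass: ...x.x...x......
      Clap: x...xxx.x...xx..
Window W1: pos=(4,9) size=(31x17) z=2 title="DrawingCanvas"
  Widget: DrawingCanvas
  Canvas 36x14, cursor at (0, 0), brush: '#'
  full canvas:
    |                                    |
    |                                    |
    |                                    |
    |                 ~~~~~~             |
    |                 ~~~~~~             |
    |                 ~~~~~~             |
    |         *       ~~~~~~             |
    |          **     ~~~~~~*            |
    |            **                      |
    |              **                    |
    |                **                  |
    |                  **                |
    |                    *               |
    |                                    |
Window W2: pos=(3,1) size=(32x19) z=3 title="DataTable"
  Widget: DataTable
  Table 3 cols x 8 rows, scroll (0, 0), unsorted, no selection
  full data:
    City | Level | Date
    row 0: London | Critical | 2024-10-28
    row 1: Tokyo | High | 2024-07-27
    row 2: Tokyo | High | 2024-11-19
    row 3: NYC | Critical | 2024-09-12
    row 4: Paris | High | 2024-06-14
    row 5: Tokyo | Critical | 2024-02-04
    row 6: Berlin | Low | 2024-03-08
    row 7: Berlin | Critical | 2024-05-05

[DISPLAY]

   ┏━━━━━━━━━━━━━━━━━━━┓             
━━━━━━━━━━━━━━━━━━━━━━━━━━━━━┓       
DataTable                    ┃       
─────────────────────────────┨       
ity  │Level   │Date          ┃       
─────┼────────┼──────────    ┃       
ondon│Critical│2024-10-28    ┃       
okyo │High    │2024-07-27    ┃       
okyo │High    │2024-11-19    ┃       
YC   │Critical│2024-09-12    ┃       
aris │High    │2024-06-14    ┃       
okyo │Critical│2024-02-04    ┃       
erlin│Low     │2024-03-08    ┃       
erlin│Critical│2024-05-05    ┃       
                             ┃       
                             ┃       
                             ┃       
                             ┃       
                             ┃       
━━━━━━━━━━━━━━━━━━━━━━━━━━━━━┛       
            **               ┃       
              **             ┃       
                **           ┃       
                  **         ┃       


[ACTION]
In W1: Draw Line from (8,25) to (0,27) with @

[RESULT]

   ┏━━━━━━━━━━━━━━━━━━━┓             
━━━━━━━━━━━━━━━━━━━━━━━━━━━━━┓       
DataTable                    ┃       
─────────────────────────────┨       
ity  │Level   │Date          ┃       
─────┼────────┼──────────    ┃       
ondon│Critical│2024-10-28    ┃       
okyo │High    │2024-07-27    ┃       
okyo │High    │2024-11-19    ┃       
YC   │Critical│2024-09-12    ┃       
aris │High    │2024-06-14    ┃       
okyo │Critical│2024-02-04    ┃       
erlin│Low     │2024-03-08    ┃       
erlin│Critical│2024-05-05    ┃       
                             ┃       
                             ┃       
                             ┃       
                             ┃       
                             ┃       
━━━━━━━━━━━━━━━━━━━━━━━━━━━━━┛       
            **           @   ┃       
              **             ┃       
                **           ┃       
                  **         ┃       


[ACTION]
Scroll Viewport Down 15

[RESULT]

                             ┃       
                             ┃       
                             ┃       
                             ┃       
━━━━━━━━━━━━━━━━━━━━━━━━━━━━━┛       
            **           @   ┃       
              **             ┃       
                **           ┃       
                  **         ┃       
                    *        ┃       
━━━━━━━━━━━━━━━━━━━━━━━━━━━━━┛       
                                     
                                     
                                     
                                     
                                     
                                     
                                     
                                     
                                     
                                     
                                     
                                     
                                     


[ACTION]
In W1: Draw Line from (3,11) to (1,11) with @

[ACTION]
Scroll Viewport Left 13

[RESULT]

   ┃                              ┃  
   ┃                              ┃  
   ┃                              ┃  
   ┃                              ┃  
   ┗━━━━━━━━━━━━━━━━━━━━━━━━━━━━━━┛  
    ┃            **           @   ┃  
    ┃              **             ┃  
    ┃                **           ┃  
    ┃                  **         ┃  
    ┃                    *        ┃  
    ┗━━━━━━━━━━━━━━━━━━━━━━━━━━━━━┛  
                                     
                                     
                                     
                                     
                                     
                                     
                                     
                                     
                                     
                                     
                                     
                                     
                                     


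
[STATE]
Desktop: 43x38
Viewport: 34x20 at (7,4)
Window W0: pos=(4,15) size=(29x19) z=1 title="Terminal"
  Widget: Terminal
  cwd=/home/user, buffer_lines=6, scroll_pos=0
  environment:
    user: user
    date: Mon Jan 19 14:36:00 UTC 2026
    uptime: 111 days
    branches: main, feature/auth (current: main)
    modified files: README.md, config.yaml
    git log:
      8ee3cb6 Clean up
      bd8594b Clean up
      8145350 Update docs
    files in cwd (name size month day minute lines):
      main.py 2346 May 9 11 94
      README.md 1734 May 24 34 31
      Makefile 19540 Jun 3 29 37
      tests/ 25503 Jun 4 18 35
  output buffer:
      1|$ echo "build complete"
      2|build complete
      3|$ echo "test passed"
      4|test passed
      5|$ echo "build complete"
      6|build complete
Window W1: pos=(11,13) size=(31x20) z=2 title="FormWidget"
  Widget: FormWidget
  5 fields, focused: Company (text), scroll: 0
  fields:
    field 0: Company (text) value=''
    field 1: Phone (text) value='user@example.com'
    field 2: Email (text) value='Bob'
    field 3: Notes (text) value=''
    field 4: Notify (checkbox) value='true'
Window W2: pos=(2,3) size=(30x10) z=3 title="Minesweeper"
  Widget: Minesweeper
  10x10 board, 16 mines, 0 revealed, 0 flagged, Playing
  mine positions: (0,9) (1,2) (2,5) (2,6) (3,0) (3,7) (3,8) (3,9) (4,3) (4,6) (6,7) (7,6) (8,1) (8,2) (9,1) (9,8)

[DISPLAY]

esweeper                ┃         
────────────────────────┨         
■■■■■■                  ┃         
■■■■■■                  ┃         
■■■■■■                  ┃         
■■■■■■                  ┃         
■■■■■■                  ┃         
■■■■■■                  ┃         
━━━━━━━━━━━━━━━━━━━━━━━━┛         
    ┏━━━━━━━━━━━━━━━━━━━━━━━━━━━━━
    ┃ FormWidget                  
━━━━┠─────────────────────────────
ermi┃> Company:    [             ]
────┃  Phone:      [user@example.]
echo┃  Email:      [Bob          ]
ild ┃  Notes:      [             ]
echo┃  Notify:     [x]            
st p┃                             
echo┃                             
ild ┃                             


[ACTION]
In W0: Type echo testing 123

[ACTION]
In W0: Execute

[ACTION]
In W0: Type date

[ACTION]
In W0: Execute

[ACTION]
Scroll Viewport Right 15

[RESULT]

weeper                ┃           
──────────────────────┨           
■■■■                  ┃           
■■■■                  ┃           
■■■■                  ┃           
■■■■                  ┃           
■■■■                  ┃           
■■■■                  ┃           
━━━━━━━━━━━━━━━━━━━━━━┛           
  ┏━━━━━━━━━━━━━━━━━━━━━━━━━━━━━┓ 
  ┃ FormWidget                  ┃ 
━━┠─────────────────────────────┨ 
mi┃> Company:    [             ]┃ 
──┃  Phone:      [user@example.]┃ 
ho┃  Email:      [Bob          ]┃ 
d ┃  Notes:      [             ]┃ 
ho┃  Notify:     [x]            ┃ 
 p┃                             ┃ 
ho┃                             ┃ 
d ┃                             ┃ 


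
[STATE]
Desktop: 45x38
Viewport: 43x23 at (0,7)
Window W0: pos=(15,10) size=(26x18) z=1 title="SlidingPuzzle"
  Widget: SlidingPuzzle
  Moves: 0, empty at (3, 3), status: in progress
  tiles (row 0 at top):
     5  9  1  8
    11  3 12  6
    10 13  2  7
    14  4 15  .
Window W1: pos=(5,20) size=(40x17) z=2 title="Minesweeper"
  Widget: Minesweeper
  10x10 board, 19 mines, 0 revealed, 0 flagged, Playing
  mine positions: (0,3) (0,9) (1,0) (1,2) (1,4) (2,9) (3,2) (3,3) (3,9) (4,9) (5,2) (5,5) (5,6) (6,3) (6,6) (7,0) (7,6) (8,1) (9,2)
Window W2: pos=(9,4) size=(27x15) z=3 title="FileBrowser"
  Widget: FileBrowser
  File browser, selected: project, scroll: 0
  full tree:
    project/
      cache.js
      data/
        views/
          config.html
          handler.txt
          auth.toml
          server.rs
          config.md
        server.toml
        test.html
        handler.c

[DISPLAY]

         ┃> [-] project/           ┃       
         ┃    cache.js             ┃       
         ┃    [+] data/            ┃       
         ┃                         ┃━━━━┓  
         ┃                         ┃    ┃  
         ┃                         ┃────┨  
         ┃                         ┃┐   ┃  
         ┃                         ┃│   ┃  
         ┃                         ┃┤   ┃  
         ┃                         ┃│   ┃  
         ┃                         ┃┤   ┃  
         ┗━━━━━━━━━━━━━━━━━━━━━━━━━┛│   ┃  
               ┃├────┼────┼────┼────┤   ┃  
     ┏━━━━━━━━━━━━━━━━━━━━━━━━━━━━━━━━━━━━━
     ┃ Minesweeper                         
     ┠─────────────────────────────────────
     ┃■■■■■■■■■■                           
     ┃■■■■■■■■■■                           
     ┃■■■■■■■■■■                           
     ┃■■■■■■■■■■                           
     ┃■■■■■■■■■■                           
     ┃■■■■■■■■■■                           
     ┃■■■■■■■■■■                           


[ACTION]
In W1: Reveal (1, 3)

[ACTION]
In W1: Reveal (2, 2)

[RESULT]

         ┃> [-] project/           ┃       
         ┃    cache.js             ┃       
         ┃    [+] data/            ┃       
         ┃                         ┃━━━━┓  
         ┃                         ┃    ┃  
         ┃                         ┃────┨  
         ┃                         ┃┐   ┃  
         ┃                         ┃│   ┃  
         ┃                         ┃┤   ┃  
         ┃                         ┃│   ┃  
         ┃                         ┃┤   ┃  
         ┗━━━━━━━━━━━━━━━━━━━━━━━━━┛│   ┃  
               ┃├────┼────┼────┼────┤   ┃  
     ┏━━━━━━━━━━━━━━━━━━━━━━━━━━━━━━━━━━━━━
     ┃ Minesweeper                         
     ┠─────────────────────────────────────
     ┃■■■■■■■■■■                           
     ┃■■■3■■■■■■                           
     ┃■■3■■■■■■■                           
     ┃■■■■■■■■■■                           
     ┃■■■■■■■■■■                           
     ┃■■■■■■■■■■                           
     ┃■■■■■■■■■■                           


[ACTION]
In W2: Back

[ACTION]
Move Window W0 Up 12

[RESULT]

         ┃> [-] project/           ┃┤   ┃  
         ┃    cache.js             ┃│   ┃  
         ┃    [+] data/            ┃┤   ┃  
         ┃                         ┃│   ┃  
         ┃                         ┃┘   ┃  
         ┃                         ┃    ┃  
         ┃                         ┃    ┃  
         ┃                         ┃    ┃  
         ┃                         ┃    ┃  
         ┃                         ┃    ┃  
         ┃                         ┃━━━━┛  
         ┗━━━━━━━━━━━━━━━━━━━━━━━━━┛       
                                           
     ┏━━━━━━━━━━━━━━━━━━━━━━━━━━━━━━━━━━━━━
     ┃ Minesweeper                         
     ┠─────────────────────────────────────
     ┃■■■■■■■■■■                           
     ┃■■■3■■■■■■                           
     ┃■■3■■■■■■■                           
     ┃■■■■■■■■■■                           
     ┃■■■■■■■■■■                           
     ┃■■■■■■■■■■                           
     ┃■■■■■■■■■■                           


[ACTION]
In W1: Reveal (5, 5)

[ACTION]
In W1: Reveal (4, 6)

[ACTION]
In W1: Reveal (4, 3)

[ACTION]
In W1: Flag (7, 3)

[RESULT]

         ┃> [-] project/           ┃┤   ┃  
         ┃    cache.js             ┃│   ┃  
         ┃    [+] data/            ┃┤   ┃  
         ┃                         ┃│   ┃  
         ┃                         ┃┘   ┃  
         ┃                         ┃    ┃  
         ┃                         ┃    ┃  
         ┃                         ┃    ┃  
         ┃                         ┃    ┃  
         ┃                         ┃    ┃  
         ┃                         ┃━━━━┛  
         ┗━━━━━━━━━━━━━━━━━━━━━━━━━┛       
                                           
     ┏━━━━━━━━━━━━━━━━━━━━━━━━━━━━━━━━━━━━━
     ┃ Minesweeper                         
     ┠─────────────────────────────────────
     ┃■■■✹■■■■■✹                           
     ┃✹■✹3✹■■■■■                           
     ┃■■3■■■■■■✹                           
     ┃■■✹✹■■■■■✹                           
     ┃■■■■■■■■■✹                           
     ┃■■✹■■✹✹■■■                           
     ┃■■■✹■■✹■■■                           


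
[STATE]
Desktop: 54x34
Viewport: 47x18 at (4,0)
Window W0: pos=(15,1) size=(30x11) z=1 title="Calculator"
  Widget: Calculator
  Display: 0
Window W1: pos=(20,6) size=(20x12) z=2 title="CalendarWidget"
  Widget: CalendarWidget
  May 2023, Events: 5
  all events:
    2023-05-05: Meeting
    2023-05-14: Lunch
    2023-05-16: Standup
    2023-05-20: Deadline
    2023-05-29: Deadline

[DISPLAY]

                                               
           ┏━━━━━━━━━━━━━━━━━━━━━━━━━━━━┓      
           ┃ Calculator                 ┃      
           ┠────────────────────────────┨      
           ┃                           0┃      
           ┃┌───┬───┬───┬───┐           ┃      
           ┃│ 7 ┏━━━━━━━━━━━━━━━━━━┓    ┃      
           ┃├───┃ CalendarWidget   ┃    ┃      
           ┃│ 4 ┠──────────────────┨    ┃      
           ┃├───┃     May 2023     ┃    ┃      
           ┃│ 1 ┃Mo Tu We Th Fr Sa ┃    ┃      
           ┗━━━━┃ 1  2  3  4  5*  6┃━━━━┛      
                ┃ 8  9 10 11 12 13 ┃           
                ┃15 16* 17 18 19 20┃           
                ┃22 23 24 25 26 27 ┃           
                ┃29* 30 31         ┃           
                ┃                  ┃           
                ┗━━━━━━━━━━━━━━━━━━┛           


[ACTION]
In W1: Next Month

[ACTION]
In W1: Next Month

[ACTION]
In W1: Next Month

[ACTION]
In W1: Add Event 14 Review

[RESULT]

                                               
           ┏━━━━━━━━━━━━━━━━━━━━━━━━━━━━┓      
           ┃ Calculator                 ┃      
           ┠────────────────────────────┨      
           ┃                           0┃      
           ┃┌───┬───┬───┬───┐           ┃      
           ┃│ 7 ┏━━━━━━━━━━━━━━━━━━┓    ┃      
           ┃├───┃ CalendarWidget   ┃    ┃      
           ┃│ 4 ┠──────────────────┨    ┃      
           ┃├───┃   August 2023    ┃    ┃      
           ┃│ 1 ┃Mo Tu We Th Fr Sa ┃    ┃      
           ┗━━━━┃    1  2  3  4  5 ┃━━━━┛      
                ┃ 7  8  9 10 11 12 ┃           
                ┃14* 15 16 17 18 19┃           
                ┃21 22 23 24 25 26 ┃           
                ┃28 29 30 31       ┃           
                ┃                  ┃           
                ┗━━━━━━━━━━━━━━━━━━┛           


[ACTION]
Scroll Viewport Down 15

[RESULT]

                ┃28 29 30 31       ┃           
                ┃                  ┃           
                ┗━━━━━━━━━━━━━━━━━━┛           
                                               
                                               
                                               
                                               
                                               
                                               
                                               
                                               
                                               
                                               
                                               
                                               
                                               
                                               
                                               


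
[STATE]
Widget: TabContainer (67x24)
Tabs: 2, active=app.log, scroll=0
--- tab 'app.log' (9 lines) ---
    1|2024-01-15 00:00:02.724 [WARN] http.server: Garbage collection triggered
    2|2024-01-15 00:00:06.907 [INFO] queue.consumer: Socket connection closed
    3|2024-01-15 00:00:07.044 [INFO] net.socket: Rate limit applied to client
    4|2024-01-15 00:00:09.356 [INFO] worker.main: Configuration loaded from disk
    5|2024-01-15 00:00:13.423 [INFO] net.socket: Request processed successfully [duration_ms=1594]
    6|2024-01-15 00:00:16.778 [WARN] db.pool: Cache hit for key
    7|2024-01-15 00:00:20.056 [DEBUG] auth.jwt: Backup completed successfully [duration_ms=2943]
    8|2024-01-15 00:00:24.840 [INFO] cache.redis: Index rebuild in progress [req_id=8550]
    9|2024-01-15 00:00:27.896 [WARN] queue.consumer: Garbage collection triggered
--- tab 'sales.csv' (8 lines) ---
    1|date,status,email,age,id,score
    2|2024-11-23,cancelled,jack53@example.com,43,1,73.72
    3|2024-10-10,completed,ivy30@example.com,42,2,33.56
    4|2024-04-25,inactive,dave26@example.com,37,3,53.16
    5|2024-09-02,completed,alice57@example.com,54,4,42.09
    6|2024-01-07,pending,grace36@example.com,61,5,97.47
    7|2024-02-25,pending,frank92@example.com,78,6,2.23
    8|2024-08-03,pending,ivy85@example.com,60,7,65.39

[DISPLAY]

[app.log]│ sales.csv                                               
───────────────────────────────────────────────────────────────────
2024-01-15 00:00:02.724 [WARN] http.server: Garbage collection trig
2024-01-15 00:00:06.907 [INFO] queue.consumer: Socket connection cl
2024-01-15 00:00:07.044 [INFO] net.socket: Rate limit applied to cl
2024-01-15 00:00:09.356 [INFO] worker.main: Configuration loaded fr
2024-01-15 00:00:13.423 [INFO] net.socket: Request processed succes
2024-01-15 00:00:16.778 [WARN] db.pool: Cache hit for key          
2024-01-15 00:00:20.056 [DEBUG] auth.jwt: Backup completed successf
2024-01-15 00:00:24.840 [INFO] cache.redis: Index rebuild in progre
2024-01-15 00:00:27.896 [WARN] queue.consumer: Garbage collection t
                                                                   
                                                                   
                                                                   
                                                                   
                                                                   
                                                                   
                                                                   
                                                                   
                                                                   
                                                                   
                                                                   
                                                                   
                                                                   


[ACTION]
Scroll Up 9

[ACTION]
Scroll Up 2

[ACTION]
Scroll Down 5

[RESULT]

[app.log]│ sales.csv                                               
───────────────────────────────────────────────────────────────────
2024-01-15 00:00:16.778 [WARN] db.pool: Cache hit for key          
2024-01-15 00:00:20.056 [DEBUG] auth.jwt: Backup completed successf
2024-01-15 00:00:24.840 [INFO] cache.redis: Index rebuild in progre
2024-01-15 00:00:27.896 [WARN] queue.consumer: Garbage collection t
                                                                   
                                                                   
                                                                   
                                                                   
                                                                   
                                                                   
                                                                   
                                                                   
                                                                   
                                                                   
                                                                   
                                                                   
                                                                   
                                                                   
                                                                   
                                                                   
                                                                   
                                                                   


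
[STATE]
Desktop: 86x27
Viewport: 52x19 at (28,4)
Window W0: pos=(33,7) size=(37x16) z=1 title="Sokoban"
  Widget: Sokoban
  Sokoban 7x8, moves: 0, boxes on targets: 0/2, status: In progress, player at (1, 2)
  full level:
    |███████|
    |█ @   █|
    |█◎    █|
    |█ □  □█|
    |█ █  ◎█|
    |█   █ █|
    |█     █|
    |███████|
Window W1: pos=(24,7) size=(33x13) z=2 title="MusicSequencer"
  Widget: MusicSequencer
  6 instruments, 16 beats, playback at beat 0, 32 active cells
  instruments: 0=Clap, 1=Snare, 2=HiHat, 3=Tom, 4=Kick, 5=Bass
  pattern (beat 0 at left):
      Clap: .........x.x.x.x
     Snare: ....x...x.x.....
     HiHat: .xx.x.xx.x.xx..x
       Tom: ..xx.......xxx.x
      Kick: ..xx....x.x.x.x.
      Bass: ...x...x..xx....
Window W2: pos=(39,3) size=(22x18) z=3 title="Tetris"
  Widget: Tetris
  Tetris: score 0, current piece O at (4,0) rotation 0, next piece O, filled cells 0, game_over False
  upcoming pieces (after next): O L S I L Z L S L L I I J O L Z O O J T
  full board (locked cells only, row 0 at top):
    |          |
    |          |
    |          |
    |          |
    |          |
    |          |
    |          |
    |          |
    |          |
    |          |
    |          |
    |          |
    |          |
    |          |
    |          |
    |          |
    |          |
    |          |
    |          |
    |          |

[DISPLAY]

           ┃ Tetris             ┃                   
           ┠────────────────────┨                   
           ┃          │Next:    ┃                   
━━━━━━━━━━━┃          │▓▓       ┃━━━━━━━━┓          
sicSequence┃          │▓▓       ┃        ┃          
───────────┃          │         ┃────────┨          
   ▼1234567┃          │         ┃        ┃          
lap········┃          │         ┃        ┃          
are····█···┃          │Score:   ┃        ┃          
Hat·██·█·██┃          │0        ┃        ┃          
Tom··██····┃          │         ┃        ┃          
ick··██····┃          │         ┃        ┃          
ass···█···█┃          │         ┃        ┃          
           ┃          │         ┃        ┃          
           ┃          │         ┃        ┃          
━━━━━━━━━━━┃          │         ┃        ┃          
     ┃     ┗━━━━━━━━━━━━━━━━━━━━┛        ┃          
     ┃                                   ┃          
     ┗━━━━━━━━━━━━━━━━━━━━━━━━━━━━━━━━━━━┛          


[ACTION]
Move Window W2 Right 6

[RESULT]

                 ┃ Tetris             ┃             
                 ┠────────────────────┨             
                 ┃          │Next:    ┃             
━━━━━━━━━━━━━━━━━┃          │▓▓       ┃━━┓          
sicSequencer     ┃          │▓▓       ┃  ┃          
─────────────────┃          │         ┃──┨          
   ▼1234567890123┃          │         ┃  ┃          
lap·········█·█·█┃          │         ┃  ┃          
are····█···█·█···┃          │Score:   ┃  ┃          
Hat·██·█·██·█·██·┃          │0        ┃  ┃          
Tom··██·······███┃          │         ┃  ┃          
ick··██····█·█·█·┃          │         ┃  ┃          
ass···█···█··██··┃          │         ┃  ┃          
                 ┃          │         ┃  ┃          
                 ┃          │         ┃  ┃          
━━━━━━━━━━━━━━━━━┃          │         ┃  ┃          
     ┃           ┗━━━━━━━━━━━━━━━━━━━━┛  ┃          
     ┃                                   ┃          
     ┗━━━━━━━━━━━━━━━━━━━━━━━━━━━━━━━━━━━┛          


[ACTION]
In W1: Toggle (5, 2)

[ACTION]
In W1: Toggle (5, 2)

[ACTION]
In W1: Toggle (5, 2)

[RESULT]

                 ┃ Tetris             ┃             
                 ┠────────────────────┨             
                 ┃          │Next:    ┃             
━━━━━━━━━━━━━━━━━┃          │▓▓       ┃━━┓          
sicSequencer     ┃          │▓▓       ┃  ┃          
─────────────────┃          │         ┃──┨          
   ▼1234567890123┃          │         ┃  ┃          
lap·········█·█·█┃          │         ┃  ┃          
are····█···█·█···┃          │Score:   ┃  ┃          
Hat·██·█·██·█·██·┃          │0        ┃  ┃          
Tom··██·······███┃          │         ┃  ┃          
ick··██····█·█·█·┃          │         ┃  ┃          
ass··██···█··██··┃          │         ┃  ┃          
                 ┃          │         ┃  ┃          
                 ┃          │         ┃  ┃          
━━━━━━━━━━━━━━━━━┃          │         ┃  ┃          
     ┃           ┗━━━━━━━━━━━━━━━━━━━━┛  ┃          
     ┃                                   ┃          
     ┗━━━━━━━━━━━━━━━━━━━━━━━━━━━━━━━━━━━┛          


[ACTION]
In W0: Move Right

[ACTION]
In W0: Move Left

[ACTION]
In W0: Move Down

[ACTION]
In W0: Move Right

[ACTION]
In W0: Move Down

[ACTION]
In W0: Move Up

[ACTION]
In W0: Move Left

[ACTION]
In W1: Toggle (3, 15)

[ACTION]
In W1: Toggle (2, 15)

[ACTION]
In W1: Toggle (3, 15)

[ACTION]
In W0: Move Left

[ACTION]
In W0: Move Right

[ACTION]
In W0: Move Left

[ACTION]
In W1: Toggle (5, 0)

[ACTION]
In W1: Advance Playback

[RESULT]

                 ┃ Tetris             ┃             
                 ┠────────────────────┨             
                 ┃          │Next:    ┃             
━━━━━━━━━━━━━━━━━┃          │▓▓       ┃━━┓          
sicSequencer     ┃          │▓▓       ┃  ┃          
─────────────────┃          │         ┃──┨          
   0▼234567890123┃          │         ┃  ┃          
lap·········█·█·█┃          │         ┃  ┃          
are····█···█·█···┃          │Score:   ┃  ┃          
Hat·██·█·██·█·██·┃          │0        ┃  ┃          
Tom··██·······███┃          │         ┃  ┃          
ick··██····█·█·█·┃          │         ┃  ┃          
ass█·██···█··██··┃          │         ┃  ┃          
                 ┃          │         ┃  ┃          
                 ┃          │         ┃  ┃          
━━━━━━━━━━━━━━━━━┃          │         ┃  ┃          
     ┃           ┗━━━━━━━━━━━━━━━━━━━━┛  ┃          
     ┃                                   ┃          
     ┗━━━━━━━━━━━━━━━━━━━━━━━━━━━━━━━━━━━┛          
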